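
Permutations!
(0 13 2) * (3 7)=(0 13 2)(3 7)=[13, 1, 0, 7, 4, 5, 6, 3, 8, 9, 10, 11, 12, 2]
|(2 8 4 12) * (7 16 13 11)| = 4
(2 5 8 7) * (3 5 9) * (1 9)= (1 9 3 5 8 7 2)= [0, 9, 1, 5, 4, 8, 6, 2, 7, 3]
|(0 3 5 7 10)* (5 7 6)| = |(0 3 7 10)(5 6)| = 4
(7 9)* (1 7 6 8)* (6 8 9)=(1 7 6 9 8)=[0, 7, 2, 3, 4, 5, 9, 6, 1, 8]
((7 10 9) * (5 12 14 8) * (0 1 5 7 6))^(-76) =((0 1 5 12 14 8 7 10 9 6))^(-76) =(0 14 9 5 7)(1 8 6 12 10)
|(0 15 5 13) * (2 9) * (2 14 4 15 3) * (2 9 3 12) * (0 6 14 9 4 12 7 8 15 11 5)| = |(0 7 8 15)(2 3 4 11 5 13 6 14 12)| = 36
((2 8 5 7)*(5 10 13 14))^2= (2 10 14 7 8 13 5)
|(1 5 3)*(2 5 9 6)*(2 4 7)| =8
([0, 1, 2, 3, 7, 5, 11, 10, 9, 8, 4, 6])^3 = (6 11)(8 9)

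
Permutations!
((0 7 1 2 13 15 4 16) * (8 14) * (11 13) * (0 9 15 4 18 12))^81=(0 15 4 2)(1 12 9 13)(7 18 16 11)(8 14)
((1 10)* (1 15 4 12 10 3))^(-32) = (15)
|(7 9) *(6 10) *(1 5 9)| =4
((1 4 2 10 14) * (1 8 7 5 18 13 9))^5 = (1 8 9 14 13 10 18 2 5 4 7)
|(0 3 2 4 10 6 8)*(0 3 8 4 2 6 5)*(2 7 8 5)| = |(0 5)(2 7 8 3 6 4 10)| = 14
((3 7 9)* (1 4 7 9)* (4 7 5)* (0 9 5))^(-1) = ((0 9 3 5 4)(1 7))^(-1) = (0 4 5 3 9)(1 7)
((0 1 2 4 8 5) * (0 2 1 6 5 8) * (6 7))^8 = ((8)(0 7 6 5 2 4))^8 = (8)(0 6 2)(4 7 5)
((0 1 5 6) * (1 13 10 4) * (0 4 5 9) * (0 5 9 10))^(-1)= (0 13)(1 4 6 5 9 10)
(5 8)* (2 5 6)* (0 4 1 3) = (0 4 1 3)(2 5 8 6) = [4, 3, 5, 0, 1, 8, 2, 7, 6]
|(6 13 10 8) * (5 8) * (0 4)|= 10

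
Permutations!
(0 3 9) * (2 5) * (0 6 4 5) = [3, 1, 0, 9, 5, 2, 4, 7, 8, 6] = (0 3 9 6 4 5 2)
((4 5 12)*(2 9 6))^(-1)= ((2 9 6)(4 5 12))^(-1)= (2 6 9)(4 12 5)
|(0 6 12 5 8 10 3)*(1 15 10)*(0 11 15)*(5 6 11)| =8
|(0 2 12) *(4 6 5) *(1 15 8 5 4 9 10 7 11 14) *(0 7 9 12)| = 8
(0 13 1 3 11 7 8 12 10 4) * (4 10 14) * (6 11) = (0 13 1 3 6 11 7 8 12 14 4) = [13, 3, 2, 6, 0, 5, 11, 8, 12, 9, 10, 7, 14, 1, 4]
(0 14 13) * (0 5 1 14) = (1 14 13 5) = [0, 14, 2, 3, 4, 1, 6, 7, 8, 9, 10, 11, 12, 5, 13]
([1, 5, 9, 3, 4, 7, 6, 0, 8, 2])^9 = [1, 5, 9, 3, 4, 7, 6, 0, 8, 2]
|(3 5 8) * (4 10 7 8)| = |(3 5 4 10 7 8)| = 6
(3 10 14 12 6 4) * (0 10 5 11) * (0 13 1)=(0 10 14 12 6 4 3 5 11 13 1)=[10, 0, 2, 5, 3, 11, 4, 7, 8, 9, 14, 13, 6, 1, 12]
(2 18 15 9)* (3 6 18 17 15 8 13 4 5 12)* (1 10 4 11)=(1 10 4 5 12 3 6 18 8 13 11)(2 17 15 9)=[0, 10, 17, 6, 5, 12, 18, 7, 13, 2, 4, 1, 3, 11, 14, 9, 16, 15, 8]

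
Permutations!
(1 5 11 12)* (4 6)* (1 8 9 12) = (1 5 11)(4 6)(8 9 12) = [0, 5, 2, 3, 6, 11, 4, 7, 9, 12, 10, 1, 8]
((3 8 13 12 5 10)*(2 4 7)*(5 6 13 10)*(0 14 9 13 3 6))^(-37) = ((0 14 9 13 12)(2 4 7)(3 8 10 6))^(-37) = (0 13 14 12 9)(2 7 4)(3 6 10 8)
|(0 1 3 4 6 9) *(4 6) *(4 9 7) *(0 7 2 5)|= 6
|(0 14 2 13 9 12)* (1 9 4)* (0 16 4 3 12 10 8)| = |(0 14 2 13 3 12 16 4 1 9 10 8)| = 12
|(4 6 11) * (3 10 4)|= 5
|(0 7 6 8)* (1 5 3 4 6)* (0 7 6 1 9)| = |(0 6 8 7 9)(1 5 3 4)| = 20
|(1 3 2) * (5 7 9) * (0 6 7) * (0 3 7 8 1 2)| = |(0 6 8 1 7 9 5 3)| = 8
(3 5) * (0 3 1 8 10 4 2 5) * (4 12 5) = (0 3)(1 8 10 12 5)(2 4) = [3, 8, 4, 0, 2, 1, 6, 7, 10, 9, 12, 11, 5]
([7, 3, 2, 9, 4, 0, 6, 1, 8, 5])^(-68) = (0 9 1)(3 7 5)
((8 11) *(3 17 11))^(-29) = (3 8 11 17)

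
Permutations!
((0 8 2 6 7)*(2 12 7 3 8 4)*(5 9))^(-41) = ((0 4 2 6 3 8 12 7)(5 9))^(-41) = (0 7 12 8 3 6 2 4)(5 9)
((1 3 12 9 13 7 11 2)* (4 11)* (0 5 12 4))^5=((0 5 12 9 13 7)(1 3 4 11 2))^5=(0 7 13 9 12 5)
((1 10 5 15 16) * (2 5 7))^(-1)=((1 10 7 2 5 15 16))^(-1)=(1 16 15 5 2 7 10)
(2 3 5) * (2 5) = (5)(2 3) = [0, 1, 3, 2, 4, 5]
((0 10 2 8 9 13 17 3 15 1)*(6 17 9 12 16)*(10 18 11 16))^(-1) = (0 1 15 3 17 6 16 11 18)(2 10 12 8)(9 13)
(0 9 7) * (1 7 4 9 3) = (0 3 1 7)(4 9) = [3, 7, 2, 1, 9, 5, 6, 0, 8, 4]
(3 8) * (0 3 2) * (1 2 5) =[3, 2, 0, 8, 4, 1, 6, 7, 5] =(0 3 8 5 1 2)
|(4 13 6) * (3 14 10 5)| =12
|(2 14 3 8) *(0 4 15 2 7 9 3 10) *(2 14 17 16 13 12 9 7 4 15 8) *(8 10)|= 42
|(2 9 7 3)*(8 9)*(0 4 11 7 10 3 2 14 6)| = |(0 4 11 7 2 8 9 10 3 14 6)| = 11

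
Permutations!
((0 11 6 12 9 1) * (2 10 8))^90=(12)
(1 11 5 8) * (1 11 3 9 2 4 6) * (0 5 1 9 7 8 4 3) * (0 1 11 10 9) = (11)(0 5 4 6)(2 3 7 8 10 9) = [5, 1, 3, 7, 6, 4, 0, 8, 10, 2, 9, 11]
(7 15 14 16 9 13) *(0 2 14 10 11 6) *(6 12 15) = [2, 1, 14, 3, 4, 5, 0, 6, 8, 13, 11, 12, 15, 7, 16, 10, 9] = (0 2 14 16 9 13 7 6)(10 11 12 15)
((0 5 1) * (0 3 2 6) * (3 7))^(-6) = ((0 5 1 7 3 2 6))^(-6) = (0 5 1 7 3 2 6)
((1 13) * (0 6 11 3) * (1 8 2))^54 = ((0 6 11 3)(1 13 8 2))^54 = (0 11)(1 8)(2 13)(3 6)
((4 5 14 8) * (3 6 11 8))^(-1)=((3 6 11 8 4 5 14))^(-1)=(3 14 5 4 8 11 6)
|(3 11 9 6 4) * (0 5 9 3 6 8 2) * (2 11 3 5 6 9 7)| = 9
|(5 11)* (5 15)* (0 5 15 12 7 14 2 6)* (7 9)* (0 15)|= 10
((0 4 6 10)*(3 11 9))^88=(3 11 9)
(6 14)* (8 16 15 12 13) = (6 14)(8 16 15 12 13) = [0, 1, 2, 3, 4, 5, 14, 7, 16, 9, 10, 11, 13, 8, 6, 12, 15]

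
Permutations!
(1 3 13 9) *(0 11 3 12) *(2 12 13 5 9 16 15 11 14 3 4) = (0 14 3 5 9 1 13 16 15 11 4 2 12) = [14, 13, 12, 5, 2, 9, 6, 7, 8, 1, 10, 4, 0, 16, 3, 11, 15]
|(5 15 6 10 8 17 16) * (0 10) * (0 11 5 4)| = 12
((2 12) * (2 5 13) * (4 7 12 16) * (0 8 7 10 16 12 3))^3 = ((0 8 7 3)(2 12 5 13)(4 10 16))^3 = (16)(0 3 7 8)(2 13 5 12)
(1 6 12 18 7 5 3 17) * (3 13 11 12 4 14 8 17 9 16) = (1 6 4 14 8 17)(3 9 16)(5 13 11 12 18 7) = [0, 6, 2, 9, 14, 13, 4, 5, 17, 16, 10, 12, 18, 11, 8, 15, 3, 1, 7]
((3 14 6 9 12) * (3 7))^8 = ((3 14 6 9 12 7))^8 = (3 6 12)(7 14 9)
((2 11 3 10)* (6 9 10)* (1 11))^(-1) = ((1 11 3 6 9 10 2))^(-1) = (1 2 10 9 6 3 11)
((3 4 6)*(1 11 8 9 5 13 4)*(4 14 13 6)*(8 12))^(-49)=(1 3 6 5 9 8 12 11)(13 14)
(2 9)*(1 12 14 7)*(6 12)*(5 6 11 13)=(1 11 13 5 6 12 14 7)(2 9)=[0, 11, 9, 3, 4, 6, 12, 1, 8, 2, 10, 13, 14, 5, 7]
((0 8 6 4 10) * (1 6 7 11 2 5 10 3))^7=(11)(1 3 4 6)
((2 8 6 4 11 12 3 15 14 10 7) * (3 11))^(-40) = ((2 8 6 4 3 15 14 10 7)(11 12))^(-40) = (2 15 8 14 6 10 4 7 3)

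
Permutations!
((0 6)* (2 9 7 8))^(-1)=(0 6)(2 8 7 9)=((0 6)(2 9 7 8))^(-1)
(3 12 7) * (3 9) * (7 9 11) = (3 12 9)(7 11) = [0, 1, 2, 12, 4, 5, 6, 11, 8, 3, 10, 7, 9]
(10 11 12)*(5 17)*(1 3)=(1 3)(5 17)(10 11 12)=[0, 3, 2, 1, 4, 17, 6, 7, 8, 9, 11, 12, 10, 13, 14, 15, 16, 5]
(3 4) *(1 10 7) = (1 10 7)(3 4) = [0, 10, 2, 4, 3, 5, 6, 1, 8, 9, 7]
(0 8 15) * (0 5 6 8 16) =[16, 1, 2, 3, 4, 6, 8, 7, 15, 9, 10, 11, 12, 13, 14, 5, 0] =(0 16)(5 6 8 15)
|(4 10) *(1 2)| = |(1 2)(4 10)| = 2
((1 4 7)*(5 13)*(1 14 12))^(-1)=((1 4 7 14 12)(5 13))^(-1)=(1 12 14 7 4)(5 13)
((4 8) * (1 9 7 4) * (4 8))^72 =(9)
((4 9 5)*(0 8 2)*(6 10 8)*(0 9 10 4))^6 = (0 9 8 4)(2 10 6 5)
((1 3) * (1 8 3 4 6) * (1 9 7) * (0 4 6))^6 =((0 4)(1 6 9 7)(3 8))^6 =(1 9)(6 7)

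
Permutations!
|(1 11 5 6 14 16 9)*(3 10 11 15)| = |(1 15 3 10 11 5 6 14 16 9)| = 10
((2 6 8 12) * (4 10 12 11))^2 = (2 8 4 12 6 11 10)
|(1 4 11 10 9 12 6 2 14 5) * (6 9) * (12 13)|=24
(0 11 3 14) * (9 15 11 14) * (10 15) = (0 14)(3 9 10 15 11) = [14, 1, 2, 9, 4, 5, 6, 7, 8, 10, 15, 3, 12, 13, 0, 11]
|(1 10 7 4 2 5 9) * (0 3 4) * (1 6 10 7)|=10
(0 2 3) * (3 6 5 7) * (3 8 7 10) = (0 2 6 5 10 3)(7 8) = [2, 1, 6, 0, 4, 10, 5, 8, 7, 9, 3]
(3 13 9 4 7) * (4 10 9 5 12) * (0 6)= (0 6)(3 13 5 12 4 7)(9 10)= [6, 1, 2, 13, 7, 12, 0, 3, 8, 10, 9, 11, 4, 5]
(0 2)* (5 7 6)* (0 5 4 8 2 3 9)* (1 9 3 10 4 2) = (0 10 4 8 1 9)(2 5 7 6) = [10, 9, 5, 3, 8, 7, 2, 6, 1, 0, 4]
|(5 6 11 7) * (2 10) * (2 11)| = 6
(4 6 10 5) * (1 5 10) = (10)(1 5 4 6) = [0, 5, 2, 3, 6, 4, 1, 7, 8, 9, 10]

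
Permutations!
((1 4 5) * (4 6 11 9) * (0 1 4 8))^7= ((0 1 6 11 9 8)(4 5))^7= (0 1 6 11 9 8)(4 5)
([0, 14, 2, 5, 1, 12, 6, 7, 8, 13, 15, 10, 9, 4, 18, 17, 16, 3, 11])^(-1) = [0, 4, 2, 17, 13, 3, 6, 7, 8, 12, 11, 18, 5, 9, 1, 10, 16, 15, 14]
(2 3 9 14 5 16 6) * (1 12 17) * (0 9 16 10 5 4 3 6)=(0 9 14 4 3 16)(1 12 17)(2 6)(5 10)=[9, 12, 6, 16, 3, 10, 2, 7, 8, 14, 5, 11, 17, 13, 4, 15, 0, 1]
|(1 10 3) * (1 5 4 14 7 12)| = |(1 10 3 5 4 14 7 12)| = 8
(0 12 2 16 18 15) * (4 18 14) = (0 12 2 16 14 4 18 15) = [12, 1, 16, 3, 18, 5, 6, 7, 8, 9, 10, 11, 2, 13, 4, 0, 14, 17, 15]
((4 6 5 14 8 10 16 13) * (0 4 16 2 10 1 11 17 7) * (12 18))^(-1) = ((0 4 6 5 14 8 1 11 17 7)(2 10)(12 18)(13 16))^(-1) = (0 7 17 11 1 8 14 5 6 4)(2 10)(12 18)(13 16)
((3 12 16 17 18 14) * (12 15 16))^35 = (3 14 18 17 16 15)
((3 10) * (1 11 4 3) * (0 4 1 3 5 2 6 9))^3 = (0 2)(1 11)(3 10)(4 6)(5 9) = ((0 4 5 2 6 9)(1 11)(3 10))^3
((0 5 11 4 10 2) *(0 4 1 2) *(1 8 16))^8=((0 5 11 8 16 1 2 4 10))^8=(0 10 4 2 1 16 8 11 5)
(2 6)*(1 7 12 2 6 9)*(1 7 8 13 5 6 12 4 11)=(1 8 13 5 6 12 2 9 7 4 11)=[0, 8, 9, 3, 11, 6, 12, 4, 13, 7, 10, 1, 2, 5]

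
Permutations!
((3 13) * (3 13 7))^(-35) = ((13)(3 7))^(-35) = (13)(3 7)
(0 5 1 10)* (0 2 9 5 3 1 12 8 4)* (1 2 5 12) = (0 3 2 9 12 8 4)(1 10 5) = [3, 10, 9, 2, 0, 1, 6, 7, 4, 12, 5, 11, 8]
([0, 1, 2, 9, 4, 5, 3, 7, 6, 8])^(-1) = (3 6 8 9)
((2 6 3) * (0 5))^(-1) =(0 5)(2 3 6)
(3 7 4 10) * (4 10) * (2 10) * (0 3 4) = [3, 1, 10, 7, 0, 5, 6, 2, 8, 9, 4] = (0 3 7 2 10 4)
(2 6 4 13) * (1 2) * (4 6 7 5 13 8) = (1 2 7 5 13)(4 8) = [0, 2, 7, 3, 8, 13, 6, 5, 4, 9, 10, 11, 12, 1]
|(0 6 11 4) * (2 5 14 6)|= |(0 2 5 14 6 11 4)|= 7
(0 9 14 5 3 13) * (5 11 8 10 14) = [9, 1, 2, 13, 4, 3, 6, 7, 10, 5, 14, 8, 12, 0, 11] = (0 9 5 3 13)(8 10 14 11)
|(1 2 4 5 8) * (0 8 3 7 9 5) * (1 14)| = |(0 8 14 1 2 4)(3 7 9 5)| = 12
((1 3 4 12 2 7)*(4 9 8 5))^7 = (1 2 4 8 3 7 12 5 9)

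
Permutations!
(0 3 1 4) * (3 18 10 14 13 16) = [18, 4, 2, 1, 0, 5, 6, 7, 8, 9, 14, 11, 12, 16, 13, 15, 3, 17, 10] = (0 18 10 14 13 16 3 1 4)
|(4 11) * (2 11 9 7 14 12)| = 7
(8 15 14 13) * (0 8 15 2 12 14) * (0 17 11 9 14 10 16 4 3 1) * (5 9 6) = (0 8 2 12 10 16 4 3 1)(5 9 14 13 15 17 11 6) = [8, 0, 12, 1, 3, 9, 5, 7, 2, 14, 16, 6, 10, 15, 13, 17, 4, 11]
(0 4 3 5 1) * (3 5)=(0 4 5 1)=[4, 0, 2, 3, 5, 1]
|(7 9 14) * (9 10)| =|(7 10 9 14)| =4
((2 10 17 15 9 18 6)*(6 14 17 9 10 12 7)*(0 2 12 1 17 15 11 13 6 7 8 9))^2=(0 1 11 6 8 18 15)(2 17 13 12 9 14 10)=((0 2 1 17 11 13 6 12 8 9 18 14 15 10))^2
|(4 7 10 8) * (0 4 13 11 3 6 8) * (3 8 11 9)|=|(0 4 7 10)(3 6 11 8 13 9)|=12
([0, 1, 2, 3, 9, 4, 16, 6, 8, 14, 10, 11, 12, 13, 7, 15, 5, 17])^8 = [0, 1, 2, 3, 9, 4, 16, 6, 8, 14, 10, 11, 12, 13, 7, 15, 5, 17]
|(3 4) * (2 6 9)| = 6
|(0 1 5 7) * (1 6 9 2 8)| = 8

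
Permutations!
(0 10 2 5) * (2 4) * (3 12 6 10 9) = (0 9 3 12 6 10 4 2 5) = [9, 1, 5, 12, 2, 0, 10, 7, 8, 3, 4, 11, 6]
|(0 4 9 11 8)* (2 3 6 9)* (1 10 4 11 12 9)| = |(0 11 8)(1 10 4 2 3 6)(9 12)| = 6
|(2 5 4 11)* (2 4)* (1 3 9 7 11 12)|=14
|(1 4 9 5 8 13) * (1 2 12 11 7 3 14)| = 12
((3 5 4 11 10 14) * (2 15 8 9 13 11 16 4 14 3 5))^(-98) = ((2 15 8 9 13 11 10 3)(4 16)(5 14))^(-98) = (16)(2 10 13 8)(3 11 9 15)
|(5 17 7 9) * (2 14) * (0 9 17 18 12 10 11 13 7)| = 10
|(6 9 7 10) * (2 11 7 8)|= 7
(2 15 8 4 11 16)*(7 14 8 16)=[0, 1, 15, 3, 11, 5, 6, 14, 4, 9, 10, 7, 12, 13, 8, 16, 2]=(2 15 16)(4 11 7 14 8)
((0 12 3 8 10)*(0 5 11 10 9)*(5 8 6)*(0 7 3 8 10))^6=(0 6 9)(3 8 11)(5 7 12)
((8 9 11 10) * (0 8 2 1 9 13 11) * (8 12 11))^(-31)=(0 2 12 1 11 9 10)(8 13)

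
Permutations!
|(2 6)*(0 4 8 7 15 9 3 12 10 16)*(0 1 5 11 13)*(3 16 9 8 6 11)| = 42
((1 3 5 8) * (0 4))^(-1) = (0 4)(1 8 5 3) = ((0 4)(1 3 5 8))^(-1)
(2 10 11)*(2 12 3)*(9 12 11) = (2 10 9 12 3) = [0, 1, 10, 2, 4, 5, 6, 7, 8, 12, 9, 11, 3]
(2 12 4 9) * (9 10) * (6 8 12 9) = (2 9)(4 10 6 8 12) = [0, 1, 9, 3, 10, 5, 8, 7, 12, 2, 6, 11, 4]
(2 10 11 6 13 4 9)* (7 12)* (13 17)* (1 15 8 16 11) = (1 15 8 16 11 6 17 13 4 9 2 10)(7 12) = [0, 15, 10, 3, 9, 5, 17, 12, 16, 2, 1, 6, 7, 4, 14, 8, 11, 13]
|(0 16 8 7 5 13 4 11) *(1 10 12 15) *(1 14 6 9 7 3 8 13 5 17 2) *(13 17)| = 30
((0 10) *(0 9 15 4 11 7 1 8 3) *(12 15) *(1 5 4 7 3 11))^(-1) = ((0 10 9 12 15 7 5 4 1 8 11 3))^(-1) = (0 3 11 8 1 4 5 7 15 12 9 10)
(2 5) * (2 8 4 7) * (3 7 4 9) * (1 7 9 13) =(1 7 2 5 8 13)(3 9) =[0, 7, 5, 9, 4, 8, 6, 2, 13, 3, 10, 11, 12, 1]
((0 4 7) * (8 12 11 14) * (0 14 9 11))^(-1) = (0 12 8 14 7 4)(9 11) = ((0 4 7 14 8 12)(9 11))^(-1)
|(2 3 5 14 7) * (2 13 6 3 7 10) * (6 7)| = 6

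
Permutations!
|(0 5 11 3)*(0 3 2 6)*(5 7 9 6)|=|(0 7 9 6)(2 5 11)|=12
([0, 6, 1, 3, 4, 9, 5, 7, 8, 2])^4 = [0, 2, 9, 3, 4, 6, 1, 7, 8, 5]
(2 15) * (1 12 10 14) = (1 12 10 14)(2 15) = [0, 12, 15, 3, 4, 5, 6, 7, 8, 9, 14, 11, 10, 13, 1, 2]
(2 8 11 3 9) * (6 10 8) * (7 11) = (2 6 10 8 7 11 3 9) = [0, 1, 6, 9, 4, 5, 10, 11, 7, 2, 8, 3]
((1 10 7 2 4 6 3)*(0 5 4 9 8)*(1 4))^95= (0 8 9 2 7 10 1 5)(3 6 4)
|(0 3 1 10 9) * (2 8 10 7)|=8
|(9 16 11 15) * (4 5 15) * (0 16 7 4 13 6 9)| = 10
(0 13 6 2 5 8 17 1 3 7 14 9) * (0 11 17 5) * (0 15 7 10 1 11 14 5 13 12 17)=[12, 3, 15, 10, 4, 8, 2, 5, 13, 14, 1, 0, 17, 6, 9, 7, 16, 11]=(0 12 17 11)(1 3 10)(2 15 7 5 8 13 6)(9 14)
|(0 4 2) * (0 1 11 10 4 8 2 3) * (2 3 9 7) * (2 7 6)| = |(0 8 3)(1 11 10 4 9 6 2)| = 21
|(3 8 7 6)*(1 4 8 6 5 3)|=|(1 4 8 7 5 3 6)|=7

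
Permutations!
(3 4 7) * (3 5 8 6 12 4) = (4 7 5 8 6 12) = [0, 1, 2, 3, 7, 8, 12, 5, 6, 9, 10, 11, 4]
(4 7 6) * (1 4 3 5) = [0, 4, 2, 5, 7, 1, 3, 6] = (1 4 7 6 3 5)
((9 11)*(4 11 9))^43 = (4 11)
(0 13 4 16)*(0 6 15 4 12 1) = (0 13 12 1)(4 16 6 15) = [13, 0, 2, 3, 16, 5, 15, 7, 8, 9, 10, 11, 1, 12, 14, 4, 6]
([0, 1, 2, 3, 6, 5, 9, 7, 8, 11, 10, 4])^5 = [0, 1, 2, 3, 6, 5, 9, 7, 8, 11, 10, 4]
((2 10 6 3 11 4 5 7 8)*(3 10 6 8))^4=((2 6 10 8)(3 11 4 5 7))^4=(3 7 5 4 11)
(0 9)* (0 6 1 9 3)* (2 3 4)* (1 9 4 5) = [5, 4, 3, 0, 2, 1, 9, 7, 8, 6] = (0 5 1 4 2 3)(6 9)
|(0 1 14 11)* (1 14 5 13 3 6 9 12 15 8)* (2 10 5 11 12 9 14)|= |(0 2 10 5 13 3 6 14 12 15 8 1 11)|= 13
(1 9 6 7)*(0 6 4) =(0 6 7 1 9 4) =[6, 9, 2, 3, 0, 5, 7, 1, 8, 4]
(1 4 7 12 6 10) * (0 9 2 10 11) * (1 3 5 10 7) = [9, 4, 7, 5, 1, 10, 11, 12, 8, 2, 3, 0, 6] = (0 9 2 7 12 6 11)(1 4)(3 5 10)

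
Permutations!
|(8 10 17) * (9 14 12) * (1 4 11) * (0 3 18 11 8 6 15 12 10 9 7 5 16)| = 17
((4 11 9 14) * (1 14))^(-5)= ((1 14 4 11 9))^(-5)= (14)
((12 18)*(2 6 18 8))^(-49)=(2 6 18 12 8)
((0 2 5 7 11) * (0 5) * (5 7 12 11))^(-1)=((0 2)(5 12 11 7))^(-1)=(0 2)(5 7 11 12)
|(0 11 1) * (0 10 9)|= |(0 11 1 10 9)|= 5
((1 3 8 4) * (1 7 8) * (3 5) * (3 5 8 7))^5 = ((1 8 4 3))^5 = (1 8 4 3)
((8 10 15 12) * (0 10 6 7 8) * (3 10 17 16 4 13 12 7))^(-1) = (0 12 13 4 16 17)(3 6 8 7 15 10)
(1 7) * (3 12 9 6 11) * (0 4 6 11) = (0 4 6)(1 7)(3 12 9 11) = [4, 7, 2, 12, 6, 5, 0, 1, 8, 11, 10, 3, 9]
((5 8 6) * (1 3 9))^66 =(9)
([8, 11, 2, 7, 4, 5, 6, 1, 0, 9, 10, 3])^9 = (0 8)(1 11 3 7)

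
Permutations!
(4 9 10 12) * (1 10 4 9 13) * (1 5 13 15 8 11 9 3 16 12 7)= (1 10 7)(3 16 12)(4 15 8 11 9)(5 13)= [0, 10, 2, 16, 15, 13, 6, 1, 11, 4, 7, 9, 3, 5, 14, 8, 12]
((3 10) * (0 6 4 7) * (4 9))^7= ((0 6 9 4 7)(3 10))^7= (0 9 7 6 4)(3 10)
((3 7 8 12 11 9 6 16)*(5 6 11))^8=(3 7 8 12 5 6 16)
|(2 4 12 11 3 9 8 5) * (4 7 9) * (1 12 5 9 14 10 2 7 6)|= |(1 12 11 3 4 5 7 14 10 2 6)(8 9)|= 22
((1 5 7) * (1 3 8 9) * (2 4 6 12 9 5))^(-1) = ((1 2 4 6 12 9)(3 8 5 7))^(-1) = (1 9 12 6 4 2)(3 7 5 8)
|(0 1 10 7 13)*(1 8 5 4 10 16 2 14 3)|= |(0 8 5 4 10 7 13)(1 16 2 14 3)|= 35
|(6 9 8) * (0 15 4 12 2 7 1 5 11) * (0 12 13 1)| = |(0 15 4 13 1 5 11 12 2 7)(6 9 8)| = 30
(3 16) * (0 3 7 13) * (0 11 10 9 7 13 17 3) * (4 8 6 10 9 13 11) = [0, 1, 2, 16, 8, 5, 10, 17, 6, 7, 13, 9, 12, 4, 14, 15, 11, 3] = (3 16 11 9 7 17)(4 8 6 10 13)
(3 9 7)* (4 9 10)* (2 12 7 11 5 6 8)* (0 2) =[2, 1, 12, 10, 9, 6, 8, 3, 0, 11, 4, 5, 7] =(0 2 12 7 3 10 4 9 11 5 6 8)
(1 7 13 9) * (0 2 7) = [2, 0, 7, 3, 4, 5, 6, 13, 8, 1, 10, 11, 12, 9] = (0 2 7 13 9 1)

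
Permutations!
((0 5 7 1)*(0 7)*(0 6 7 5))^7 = (1 7 6 5)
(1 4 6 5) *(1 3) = [0, 4, 2, 1, 6, 3, 5] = (1 4 6 5 3)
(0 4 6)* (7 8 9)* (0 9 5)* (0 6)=(0 4)(5 6 9 7 8)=[4, 1, 2, 3, 0, 6, 9, 8, 5, 7]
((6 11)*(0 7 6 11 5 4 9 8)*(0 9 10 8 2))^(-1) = (11)(0 2 9 8 10 4 5 6 7)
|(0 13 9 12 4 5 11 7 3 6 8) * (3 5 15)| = 9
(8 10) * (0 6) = (0 6)(8 10) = [6, 1, 2, 3, 4, 5, 0, 7, 10, 9, 8]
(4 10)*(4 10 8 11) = (4 8 11) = [0, 1, 2, 3, 8, 5, 6, 7, 11, 9, 10, 4]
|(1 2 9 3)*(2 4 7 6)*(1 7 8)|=15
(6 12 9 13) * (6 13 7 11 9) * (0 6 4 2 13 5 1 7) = (0 6 12 4 2 13 5 1 7 11 9) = [6, 7, 13, 3, 2, 1, 12, 11, 8, 0, 10, 9, 4, 5]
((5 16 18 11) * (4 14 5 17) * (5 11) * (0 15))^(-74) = ((0 15)(4 14 11 17)(5 16 18))^(-74) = (4 11)(5 16 18)(14 17)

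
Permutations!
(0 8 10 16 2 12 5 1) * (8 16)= (0 16 2 12 5 1)(8 10)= [16, 0, 12, 3, 4, 1, 6, 7, 10, 9, 8, 11, 5, 13, 14, 15, 2]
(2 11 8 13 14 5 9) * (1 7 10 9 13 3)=(1 7 10 9 2 11 8 3)(5 13 14)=[0, 7, 11, 1, 4, 13, 6, 10, 3, 2, 9, 8, 12, 14, 5]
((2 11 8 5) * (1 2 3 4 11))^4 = (3 5 8 11 4)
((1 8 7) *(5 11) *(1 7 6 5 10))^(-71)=((1 8 6 5 11 10))^(-71)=(1 8 6 5 11 10)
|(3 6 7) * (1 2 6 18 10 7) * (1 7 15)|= 8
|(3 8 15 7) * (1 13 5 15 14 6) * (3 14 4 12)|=28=|(1 13 5 15 7 14 6)(3 8 4 12)|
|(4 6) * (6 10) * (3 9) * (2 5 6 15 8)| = |(2 5 6 4 10 15 8)(3 9)| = 14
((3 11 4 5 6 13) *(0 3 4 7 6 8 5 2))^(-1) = ((0 3 11 7 6 13 4 2)(5 8))^(-1) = (0 2 4 13 6 7 11 3)(5 8)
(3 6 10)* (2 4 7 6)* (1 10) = (1 10 3 2 4 7 6) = [0, 10, 4, 2, 7, 5, 1, 6, 8, 9, 3]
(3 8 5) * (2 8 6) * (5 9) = (2 8 9 5 3 6) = [0, 1, 8, 6, 4, 3, 2, 7, 9, 5]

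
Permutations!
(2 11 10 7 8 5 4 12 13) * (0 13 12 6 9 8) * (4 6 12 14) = (0 13 2 11 10 7)(4 12 14)(5 6 9 8) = [13, 1, 11, 3, 12, 6, 9, 0, 5, 8, 7, 10, 14, 2, 4]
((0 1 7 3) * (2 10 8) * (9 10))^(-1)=((0 1 7 3)(2 9 10 8))^(-1)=(0 3 7 1)(2 8 10 9)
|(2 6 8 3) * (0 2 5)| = 6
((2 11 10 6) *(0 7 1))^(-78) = ((0 7 1)(2 11 10 6))^(-78) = (2 10)(6 11)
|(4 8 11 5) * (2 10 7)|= |(2 10 7)(4 8 11 5)|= 12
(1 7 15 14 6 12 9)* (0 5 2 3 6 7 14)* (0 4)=(0 5 2 3 6 12 9 1 14 7 15 4)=[5, 14, 3, 6, 0, 2, 12, 15, 8, 1, 10, 11, 9, 13, 7, 4]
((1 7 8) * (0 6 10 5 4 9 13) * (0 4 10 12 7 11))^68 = (0 1 7 6 11 8 12)(4 13 9)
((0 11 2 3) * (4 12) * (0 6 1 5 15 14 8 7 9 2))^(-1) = ((0 11)(1 5 15 14 8 7 9 2 3 6)(4 12))^(-1) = (0 11)(1 6 3 2 9 7 8 14 15 5)(4 12)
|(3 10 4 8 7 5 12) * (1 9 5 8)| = |(1 9 5 12 3 10 4)(7 8)| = 14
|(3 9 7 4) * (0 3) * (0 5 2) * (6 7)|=8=|(0 3 9 6 7 4 5 2)|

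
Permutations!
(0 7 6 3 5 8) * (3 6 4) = (0 7 4 3 5 8) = [7, 1, 2, 5, 3, 8, 6, 4, 0]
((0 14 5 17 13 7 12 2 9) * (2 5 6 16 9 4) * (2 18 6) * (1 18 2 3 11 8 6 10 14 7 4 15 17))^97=((0 7 12 5 1 18 10 14 3 11 8 6 16 9)(2 15 17 13 4))^97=(0 9 16 6 8 11 3 14 10 18 1 5 12 7)(2 17 4 15 13)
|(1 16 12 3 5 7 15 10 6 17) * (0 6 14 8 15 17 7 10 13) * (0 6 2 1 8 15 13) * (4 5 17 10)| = 14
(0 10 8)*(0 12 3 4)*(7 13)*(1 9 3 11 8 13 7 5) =[10, 9, 2, 4, 0, 1, 6, 7, 12, 3, 13, 8, 11, 5] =(0 10 13 5 1 9 3 4)(8 12 11)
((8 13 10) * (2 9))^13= (2 9)(8 13 10)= ((2 9)(8 13 10))^13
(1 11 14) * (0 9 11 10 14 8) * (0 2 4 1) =(0 9 11 8 2 4 1 10 14) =[9, 10, 4, 3, 1, 5, 6, 7, 2, 11, 14, 8, 12, 13, 0]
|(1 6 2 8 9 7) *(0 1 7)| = 6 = |(0 1 6 2 8 9)|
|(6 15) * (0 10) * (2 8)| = |(0 10)(2 8)(6 15)| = 2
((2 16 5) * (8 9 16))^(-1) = ((2 8 9 16 5))^(-1) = (2 5 16 9 8)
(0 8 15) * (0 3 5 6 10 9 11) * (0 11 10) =(0 8 15 3 5 6)(9 10) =[8, 1, 2, 5, 4, 6, 0, 7, 15, 10, 9, 11, 12, 13, 14, 3]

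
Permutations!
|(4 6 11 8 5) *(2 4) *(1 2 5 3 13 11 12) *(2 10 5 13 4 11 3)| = 24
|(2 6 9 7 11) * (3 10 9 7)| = |(2 6 7 11)(3 10 9)| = 12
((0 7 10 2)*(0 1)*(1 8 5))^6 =(0 1 5 8 2 10 7)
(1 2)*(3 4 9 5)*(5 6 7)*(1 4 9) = (1 2 4)(3 9 6 7 5) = [0, 2, 4, 9, 1, 3, 7, 5, 8, 6]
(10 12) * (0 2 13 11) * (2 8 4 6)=[8, 1, 13, 3, 6, 5, 2, 7, 4, 9, 12, 0, 10, 11]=(0 8 4 6 2 13 11)(10 12)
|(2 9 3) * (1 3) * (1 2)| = 2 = |(1 3)(2 9)|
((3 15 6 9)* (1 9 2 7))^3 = (1 15 7 3 2 9 6)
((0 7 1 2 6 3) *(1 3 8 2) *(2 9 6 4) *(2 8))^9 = (2 6 9 8 4)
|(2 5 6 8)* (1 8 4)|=6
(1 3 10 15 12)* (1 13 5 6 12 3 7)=(1 7)(3 10 15)(5 6 12 13)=[0, 7, 2, 10, 4, 6, 12, 1, 8, 9, 15, 11, 13, 5, 14, 3]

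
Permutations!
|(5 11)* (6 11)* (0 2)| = |(0 2)(5 6 11)| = 6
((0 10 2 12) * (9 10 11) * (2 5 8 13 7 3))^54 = (0 12 2 3 7 13 8 5 10 9 11)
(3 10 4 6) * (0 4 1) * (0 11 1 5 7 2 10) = (0 4 6 3)(1 11)(2 10 5 7) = [4, 11, 10, 0, 6, 7, 3, 2, 8, 9, 5, 1]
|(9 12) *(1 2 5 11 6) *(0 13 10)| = 30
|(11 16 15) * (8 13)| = |(8 13)(11 16 15)| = 6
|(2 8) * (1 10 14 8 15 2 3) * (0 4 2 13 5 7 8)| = |(0 4 2 15 13 5 7 8 3 1 10 14)| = 12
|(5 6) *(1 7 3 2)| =|(1 7 3 2)(5 6)| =4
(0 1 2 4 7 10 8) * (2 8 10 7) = (10)(0 1 8)(2 4) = [1, 8, 4, 3, 2, 5, 6, 7, 0, 9, 10]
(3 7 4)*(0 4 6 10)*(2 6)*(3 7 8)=[4, 1, 6, 8, 7, 5, 10, 2, 3, 9, 0]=(0 4 7 2 6 10)(3 8)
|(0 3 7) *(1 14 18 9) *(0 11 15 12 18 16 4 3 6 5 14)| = 14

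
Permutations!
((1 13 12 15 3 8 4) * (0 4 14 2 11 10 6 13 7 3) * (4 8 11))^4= (0 4 11 12 14 7 6)(1 10 15 2 3 13 8)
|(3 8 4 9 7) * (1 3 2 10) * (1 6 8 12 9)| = 10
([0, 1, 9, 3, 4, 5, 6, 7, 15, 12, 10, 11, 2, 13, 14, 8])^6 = [0, 1, 2, 3, 4, 5, 6, 7, 8, 9, 10, 11, 12, 13, 14, 15]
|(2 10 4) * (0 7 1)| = |(0 7 1)(2 10 4)| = 3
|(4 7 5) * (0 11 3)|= 3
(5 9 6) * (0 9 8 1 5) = (0 9 6)(1 5 8) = [9, 5, 2, 3, 4, 8, 0, 7, 1, 6]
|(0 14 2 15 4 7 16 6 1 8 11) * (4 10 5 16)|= 22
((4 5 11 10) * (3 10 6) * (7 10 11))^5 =((3 11 6)(4 5 7 10))^5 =(3 6 11)(4 5 7 10)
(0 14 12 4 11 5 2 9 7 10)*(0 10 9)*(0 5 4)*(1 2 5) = (0 14 12)(1 2)(4 11)(7 9) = [14, 2, 1, 3, 11, 5, 6, 9, 8, 7, 10, 4, 0, 13, 12]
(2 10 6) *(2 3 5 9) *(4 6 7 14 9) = [0, 1, 10, 5, 6, 4, 3, 14, 8, 2, 7, 11, 12, 13, 9] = (2 10 7 14 9)(3 5 4 6)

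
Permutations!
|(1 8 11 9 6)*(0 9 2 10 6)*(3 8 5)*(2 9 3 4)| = |(0 3 8 11 9)(1 5 4 2 10 6)| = 30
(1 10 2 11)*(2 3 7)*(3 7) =(1 10 7 2 11) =[0, 10, 11, 3, 4, 5, 6, 2, 8, 9, 7, 1]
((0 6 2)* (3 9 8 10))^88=(10)(0 6 2)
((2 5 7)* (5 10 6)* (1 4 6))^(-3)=(1 7 4 2 6 10 5)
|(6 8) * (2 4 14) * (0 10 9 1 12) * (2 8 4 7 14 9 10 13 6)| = |(0 13 6 4 9 1 12)(2 7 14 8)| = 28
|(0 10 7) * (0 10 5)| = |(0 5)(7 10)| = 2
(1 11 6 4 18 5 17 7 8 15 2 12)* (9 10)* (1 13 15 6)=(1 11)(2 12 13 15)(4 18 5 17 7 8 6)(9 10)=[0, 11, 12, 3, 18, 17, 4, 8, 6, 10, 9, 1, 13, 15, 14, 2, 16, 7, 5]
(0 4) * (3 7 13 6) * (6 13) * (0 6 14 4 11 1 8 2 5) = (0 11 1 8 2 5)(3 7 14 4 6) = [11, 8, 5, 7, 6, 0, 3, 14, 2, 9, 10, 1, 12, 13, 4]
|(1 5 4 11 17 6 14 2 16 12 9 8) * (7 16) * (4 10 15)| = |(1 5 10 15 4 11 17 6 14 2 7 16 12 9 8)| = 15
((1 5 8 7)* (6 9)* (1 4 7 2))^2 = (9)(1 8)(2 5)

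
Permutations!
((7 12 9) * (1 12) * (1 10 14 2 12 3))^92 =((1 3)(2 12 9 7 10 14))^92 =(2 9 10)(7 14 12)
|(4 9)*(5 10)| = 2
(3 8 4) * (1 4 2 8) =(1 4 3)(2 8) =[0, 4, 8, 1, 3, 5, 6, 7, 2]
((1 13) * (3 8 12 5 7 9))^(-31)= ((1 13)(3 8 12 5 7 9))^(-31)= (1 13)(3 9 7 5 12 8)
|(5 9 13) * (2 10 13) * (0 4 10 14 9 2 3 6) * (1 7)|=|(0 4 10 13 5 2 14 9 3 6)(1 7)|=10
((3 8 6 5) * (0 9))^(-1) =((0 9)(3 8 6 5))^(-1) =(0 9)(3 5 6 8)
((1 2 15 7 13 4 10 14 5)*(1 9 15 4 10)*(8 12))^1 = (1 2 4)(5 9 15 7 13 10 14)(8 12)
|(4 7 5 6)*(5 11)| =5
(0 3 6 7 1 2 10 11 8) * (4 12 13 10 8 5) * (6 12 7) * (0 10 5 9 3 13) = (0 13 5 4 7 1 2 8 10 11 9 3 12) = [13, 2, 8, 12, 7, 4, 6, 1, 10, 3, 11, 9, 0, 5]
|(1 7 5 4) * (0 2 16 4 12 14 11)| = 10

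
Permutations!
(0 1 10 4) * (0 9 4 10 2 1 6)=[6, 2, 1, 3, 9, 5, 0, 7, 8, 4, 10]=(10)(0 6)(1 2)(4 9)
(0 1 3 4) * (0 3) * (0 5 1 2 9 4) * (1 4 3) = (0 2 9 3)(1 5 4) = [2, 5, 9, 0, 1, 4, 6, 7, 8, 3]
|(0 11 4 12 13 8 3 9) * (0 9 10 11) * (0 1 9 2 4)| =|(0 1 9 2 4 12 13 8 3 10 11)| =11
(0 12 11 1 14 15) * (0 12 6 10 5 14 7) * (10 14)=[6, 7, 2, 3, 4, 10, 14, 0, 8, 9, 5, 1, 11, 13, 15, 12]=(0 6 14 15 12 11 1 7)(5 10)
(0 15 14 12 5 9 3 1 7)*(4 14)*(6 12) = (0 15 4 14 6 12 5 9 3 1 7) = [15, 7, 2, 1, 14, 9, 12, 0, 8, 3, 10, 11, 5, 13, 6, 4]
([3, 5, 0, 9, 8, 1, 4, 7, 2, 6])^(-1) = (0 2 8 4 6 9 3)(1 5)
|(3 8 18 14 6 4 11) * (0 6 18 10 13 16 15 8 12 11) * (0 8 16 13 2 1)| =42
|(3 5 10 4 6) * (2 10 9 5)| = 10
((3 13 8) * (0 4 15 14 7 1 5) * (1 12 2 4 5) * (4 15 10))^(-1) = ((0 5)(2 15 14 7 12)(3 13 8)(4 10))^(-1) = (0 5)(2 12 7 14 15)(3 8 13)(4 10)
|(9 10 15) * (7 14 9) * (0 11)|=|(0 11)(7 14 9 10 15)|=10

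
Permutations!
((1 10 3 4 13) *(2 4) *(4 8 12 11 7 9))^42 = (1 4 7 12 2 10 13 9 11 8 3)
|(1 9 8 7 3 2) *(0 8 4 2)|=|(0 8 7 3)(1 9 4 2)|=4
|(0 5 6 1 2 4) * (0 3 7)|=8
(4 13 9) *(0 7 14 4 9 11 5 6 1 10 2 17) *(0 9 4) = (0 7 14)(1 10 2 17 9 4 13 11 5 6) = [7, 10, 17, 3, 13, 6, 1, 14, 8, 4, 2, 5, 12, 11, 0, 15, 16, 9]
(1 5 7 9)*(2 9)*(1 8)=[0, 5, 9, 3, 4, 7, 6, 2, 1, 8]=(1 5 7 2 9 8)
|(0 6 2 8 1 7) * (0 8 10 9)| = 15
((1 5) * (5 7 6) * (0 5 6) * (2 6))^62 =(0 1)(5 7) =((0 5 1 7)(2 6))^62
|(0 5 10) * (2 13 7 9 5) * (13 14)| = |(0 2 14 13 7 9 5 10)| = 8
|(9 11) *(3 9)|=3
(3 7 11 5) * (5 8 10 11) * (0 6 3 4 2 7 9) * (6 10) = (0 10 11 8 6 3 9)(2 7 5 4) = [10, 1, 7, 9, 2, 4, 3, 5, 6, 0, 11, 8]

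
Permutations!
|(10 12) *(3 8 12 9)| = 5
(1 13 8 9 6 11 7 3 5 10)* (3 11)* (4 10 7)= (1 13 8 9 6 3 5 7 11 4 10)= [0, 13, 2, 5, 10, 7, 3, 11, 9, 6, 1, 4, 12, 8]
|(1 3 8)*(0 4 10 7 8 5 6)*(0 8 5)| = |(0 4 10 7 5 6 8 1 3)| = 9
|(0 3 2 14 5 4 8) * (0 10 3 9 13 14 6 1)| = |(0 9 13 14 5 4 8 10 3 2 6 1)| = 12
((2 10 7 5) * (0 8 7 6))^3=((0 8 7 5 2 10 6))^3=(0 5 6 7 10 8 2)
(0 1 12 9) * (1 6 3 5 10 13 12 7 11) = (0 6 3 5 10 13 12 9)(1 7 11) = [6, 7, 2, 5, 4, 10, 3, 11, 8, 0, 13, 1, 9, 12]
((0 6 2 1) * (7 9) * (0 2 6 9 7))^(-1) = ((0 9)(1 2))^(-1) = (0 9)(1 2)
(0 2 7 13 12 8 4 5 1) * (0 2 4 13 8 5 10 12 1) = (0 4 10 12 5)(1 2 7 8 13) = [4, 2, 7, 3, 10, 0, 6, 8, 13, 9, 12, 11, 5, 1]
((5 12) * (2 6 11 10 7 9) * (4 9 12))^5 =(2 12 6 5 11 4 10 9 7)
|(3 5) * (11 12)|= 2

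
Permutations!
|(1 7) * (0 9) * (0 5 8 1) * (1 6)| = 7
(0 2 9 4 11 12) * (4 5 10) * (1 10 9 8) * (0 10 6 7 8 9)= (0 2 9 5)(1 6 7 8)(4 11 12 10)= [2, 6, 9, 3, 11, 0, 7, 8, 1, 5, 4, 12, 10]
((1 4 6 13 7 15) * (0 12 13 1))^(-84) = (0 12 13 7 15)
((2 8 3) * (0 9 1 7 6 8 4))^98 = (0 4 2 3 8 6 7 1 9)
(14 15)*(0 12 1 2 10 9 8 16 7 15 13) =(0 12 1 2 10 9 8 16 7 15 14 13) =[12, 2, 10, 3, 4, 5, 6, 15, 16, 8, 9, 11, 1, 0, 13, 14, 7]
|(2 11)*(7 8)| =|(2 11)(7 8)| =2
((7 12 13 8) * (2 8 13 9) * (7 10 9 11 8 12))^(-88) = ((13)(2 12 11 8 10 9))^(-88) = (13)(2 11 10)(8 9 12)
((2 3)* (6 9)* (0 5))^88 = ((0 5)(2 3)(6 9))^88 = (9)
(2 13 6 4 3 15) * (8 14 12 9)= (2 13 6 4 3 15)(8 14 12 9)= [0, 1, 13, 15, 3, 5, 4, 7, 14, 8, 10, 11, 9, 6, 12, 2]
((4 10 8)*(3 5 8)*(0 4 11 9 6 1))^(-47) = ((0 4 10 3 5 8 11 9 6 1))^(-47) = (0 3 11 1 10 8 6 4 5 9)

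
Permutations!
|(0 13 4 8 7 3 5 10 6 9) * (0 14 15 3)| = |(0 13 4 8 7)(3 5 10 6 9 14 15)| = 35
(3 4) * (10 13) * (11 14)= (3 4)(10 13)(11 14)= [0, 1, 2, 4, 3, 5, 6, 7, 8, 9, 13, 14, 12, 10, 11]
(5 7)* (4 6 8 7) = (4 6 8 7 5) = [0, 1, 2, 3, 6, 4, 8, 5, 7]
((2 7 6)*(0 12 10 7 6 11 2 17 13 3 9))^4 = (0 11 13 12 2 3 10 6 9 7 17)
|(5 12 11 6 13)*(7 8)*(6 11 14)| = 10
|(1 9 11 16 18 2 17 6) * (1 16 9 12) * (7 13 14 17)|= 8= |(1 12)(2 7 13 14 17 6 16 18)(9 11)|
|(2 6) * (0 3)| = |(0 3)(2 6)| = 2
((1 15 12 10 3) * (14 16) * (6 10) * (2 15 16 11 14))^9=((1 16 2 15 12 6 10 3)(11 14))^9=(1 16 2 15 12 6 10 3)(11 14)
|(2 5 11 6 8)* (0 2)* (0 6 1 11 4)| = 4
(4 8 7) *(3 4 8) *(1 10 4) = [0, 10, 2, 1, 3, 5, 6, 8, 7, 9, 4] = (1 10 4 3)(7 8)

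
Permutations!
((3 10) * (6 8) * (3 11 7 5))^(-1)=((3 10 11 7 5)(6 8))^(-1)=(3 5 7 11 10)(6 8)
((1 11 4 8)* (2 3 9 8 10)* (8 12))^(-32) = ((1 11 4 10 2 3 9 12 8))^(-32) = (1 2 8 10 12 4 9 11 3)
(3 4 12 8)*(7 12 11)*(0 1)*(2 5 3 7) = (0 1)(2 5 3 4 11)(7 12 8) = [1, 0, 5, 4, 11, 3, 6, 12, 7, 9, 10, 2, 8]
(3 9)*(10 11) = [0, 1, 2, 9, 4, 5, 6, 7, 8, 3, 11, 10] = (3 9)(10 11)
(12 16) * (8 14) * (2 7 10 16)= (2 7 10 16 12)(8 14)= [0, 1, 7, 3, 4, 5, 6, 10, 14, 9, 16, 11, 2, 13, 8, 15, 12]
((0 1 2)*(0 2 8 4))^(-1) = (0 4 8 1)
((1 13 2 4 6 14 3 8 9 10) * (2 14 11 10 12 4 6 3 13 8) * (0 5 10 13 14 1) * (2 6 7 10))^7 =((14)(0 5 2 7 10)(1 8 9 12 4 3 6 11 13))^7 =(14)(0 2 10 5 7)(1 11 3 12 8 13 6 4 9)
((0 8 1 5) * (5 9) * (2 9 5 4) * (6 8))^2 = ((0 6 8 1 5)(2 9 4))^2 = (0 8 5 6 1)(2 4 9)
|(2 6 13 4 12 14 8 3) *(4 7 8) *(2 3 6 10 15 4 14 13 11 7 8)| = 10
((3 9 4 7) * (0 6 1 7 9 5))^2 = (9)(0 1 3)(5 6 7)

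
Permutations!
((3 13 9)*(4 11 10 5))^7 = ((3 13 9)(4 11 10 5))^7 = (3 13 9)(4 5 10 11)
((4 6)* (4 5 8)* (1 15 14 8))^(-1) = (1 5 6 4 8 14 15)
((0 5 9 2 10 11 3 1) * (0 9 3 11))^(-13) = (11)(0 5 3 1 9 2 10)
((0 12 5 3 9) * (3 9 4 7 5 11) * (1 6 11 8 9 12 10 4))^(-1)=(0 9 8 12 5 7 4 10)(1 3 11 6)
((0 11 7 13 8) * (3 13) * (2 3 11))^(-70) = ((0 2 3 13 8)(7 11))^(-70) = (13)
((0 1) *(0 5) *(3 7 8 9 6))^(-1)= ((0 1 5)(3 7 8 9 6))^(-1)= (0 5 1)(3 6 9 8 7)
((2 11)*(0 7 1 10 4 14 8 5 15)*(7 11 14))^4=(0 8 11 5 2 15 14)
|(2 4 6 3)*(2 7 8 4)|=|(3 7 8 4 6)|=5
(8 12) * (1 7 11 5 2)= (1 7 11 5 2)(8 12)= [0, 7, 1, 3, 4, 2, 6, 11, 12, 9, 10, 5, 8]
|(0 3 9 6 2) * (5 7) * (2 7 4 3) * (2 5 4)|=|(0 5 2)(3 9 6 7 4)|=15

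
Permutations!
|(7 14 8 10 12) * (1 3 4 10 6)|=9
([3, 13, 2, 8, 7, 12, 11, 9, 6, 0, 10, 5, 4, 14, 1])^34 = [11, 13, 2, 5, 3, 9, 4, 8, 12, 6, 10, 7, 0, 14, 1]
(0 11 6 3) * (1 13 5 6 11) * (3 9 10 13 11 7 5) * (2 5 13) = (0 1 11 7 13 3)(2 5 6 9 10) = [1, 11, 5, 0, 4, 6, 9, 13, 8, 10, 2, 7, 12, 3]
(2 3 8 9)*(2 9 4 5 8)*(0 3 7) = [3, 1, 7, 2, 5, 8, 6, 0, 4, 9] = (9)(0 3 2 7)(4 5 8)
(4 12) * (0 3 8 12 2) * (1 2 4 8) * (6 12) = [3, 2, 0, 1, 4, 5, 12, 7, 6, 9, 10, 11, 8] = (0 3 1 2)(6 12 8)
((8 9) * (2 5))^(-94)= ((2 5)(8 9))^(-94)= (9)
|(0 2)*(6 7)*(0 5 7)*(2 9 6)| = 3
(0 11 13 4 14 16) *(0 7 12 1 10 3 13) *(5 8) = (0 11)(1 10 3 13 4 14 16 7 12)(5 8) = [11, 10, 2, 13, 14, 8, 6, 12, 5, 9, 3, 0, 1, 4, 16, 15, 7]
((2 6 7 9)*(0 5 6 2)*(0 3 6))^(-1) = (0 5)(3 9 7 6)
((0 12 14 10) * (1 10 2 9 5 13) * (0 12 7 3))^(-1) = ((0 7 3)(1 10 12 14 2 9 5 13))^(-1) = (0 3 7)(1 13 5 9 2 14 12 10)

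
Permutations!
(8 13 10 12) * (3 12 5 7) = [0, 1, 2, 12, 4, 7, 6, 3, 13, 9, 5, 11, 8, 10] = (3 12 8 13 10 5 7)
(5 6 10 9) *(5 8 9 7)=(5 6 10 7)(8 9)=[0, 1, 2, 3, 4, 6, 10, 5, 9, 8, 7]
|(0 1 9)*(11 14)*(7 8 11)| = 12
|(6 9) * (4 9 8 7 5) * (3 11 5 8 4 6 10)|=14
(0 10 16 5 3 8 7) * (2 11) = [10, 1, 11, 8, 4, 3, 6, 0, 7, 9, 16, 2, 12, 13, 14, 15, 5] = (0 10 16 5 3 8 7)(2 11)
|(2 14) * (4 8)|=|(2 14)(4 8)|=2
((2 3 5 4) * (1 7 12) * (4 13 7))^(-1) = (1 12 7 13 5 3 2 4)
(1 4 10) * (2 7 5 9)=(1 4 10)(2 7 5 9)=[0, 4, 7, 3, 10, 9, 6, 5, 8, 2, 1]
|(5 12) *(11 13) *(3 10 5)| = 4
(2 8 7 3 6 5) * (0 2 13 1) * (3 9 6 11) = (0 2 8 7 9 6 5 13 1)(3 11) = [2, 0, 8, 11, 4, 13, 5, 9, 7, 6, 10, 3, 12, 1]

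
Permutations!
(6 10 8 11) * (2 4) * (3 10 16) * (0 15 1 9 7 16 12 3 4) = [15, 9, 0, 10, 2, 5, 12, 16, 11, 7, 8, 6, 3, 13, 14, 1, 4] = (0 15 1 9 7 16 4 2)(3 10 8 11 6 12)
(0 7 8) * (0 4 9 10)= (0 7 8 4 9 10)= [7, 1, 2, 3, 9, 5, 6, 8, 4, 10, 0]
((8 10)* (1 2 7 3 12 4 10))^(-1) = ((1 2 7 3 12 4 10 8))^(-1) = (1 8 10 4 12 3 7 2)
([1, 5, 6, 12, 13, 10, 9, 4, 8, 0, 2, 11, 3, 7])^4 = (0 2 1 6 5 9 10)(4 13 7)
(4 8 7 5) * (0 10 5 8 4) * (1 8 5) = (0 10 1 8 7 5) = [10, 8, 2, 3, 4, 0, 6, 5, 7, 9, 1]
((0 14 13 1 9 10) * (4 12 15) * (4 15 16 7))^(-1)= ((0 14 13 1 9 10)(4 12 16 7))^(-1)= (0 10 9 1 13 14)(4 7 16 12)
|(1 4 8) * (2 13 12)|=3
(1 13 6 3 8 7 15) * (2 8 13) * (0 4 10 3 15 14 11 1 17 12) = (0 4 10 3 13 6 15 17 12)(1 2 8 7 14 11) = [4, 2, 8, 13, 10, 5, 15, 14, 7, 9, 3, 1, 0, 6, 11, 17, 16, 12]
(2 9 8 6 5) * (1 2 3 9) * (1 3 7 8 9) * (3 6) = (9)(1 2 6 5 7 8 3) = [0, 2, 6, 1, 4, 7, 5, 8, 3, 9]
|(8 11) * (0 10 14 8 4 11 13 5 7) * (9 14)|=|(0 10 9 14 8 13 5 7)(4 11)|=8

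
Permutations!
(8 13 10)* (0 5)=(0 5)(8 13 10)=[5, 1, 2, 3, 4, 0, 6, 7, 13, 9, 8, 11, 12, 10]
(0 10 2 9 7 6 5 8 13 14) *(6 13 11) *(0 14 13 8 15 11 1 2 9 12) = [10, 2, 12, 3, 4, 15, 5, 8, 1, 7, 9, 6, 0, 13, 14, 11] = (0 10 9 7 8 1 2 12)(5 15 11 6)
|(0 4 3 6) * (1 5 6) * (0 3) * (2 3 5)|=|(0 4)(1 2 3)(5 6)|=6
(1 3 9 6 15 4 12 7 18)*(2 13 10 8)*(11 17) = (1 3 9 6 15 4 12 7 18)(2 13 10 8)(11 17) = [0, 3, 13, 9, 12, 5, 15, 18, 2, 6, 8, 17, 7, 10, 14, 4, 16, 11, 1]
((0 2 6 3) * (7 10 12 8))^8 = (12)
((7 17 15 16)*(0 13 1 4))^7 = (0 4 1 13)(7 16 15 17)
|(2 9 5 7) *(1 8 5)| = 6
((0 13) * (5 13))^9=(13)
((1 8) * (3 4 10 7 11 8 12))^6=(1 11 10 3)(4 12 8 7)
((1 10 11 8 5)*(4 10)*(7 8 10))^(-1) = (1 5 8 7 4)(10 11)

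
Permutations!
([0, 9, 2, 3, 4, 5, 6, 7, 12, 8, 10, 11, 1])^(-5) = (1 12 8 9)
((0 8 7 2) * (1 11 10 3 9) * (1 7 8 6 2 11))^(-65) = ((0 6 2)(3 9 7 11 10))^(-65) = (11)(0 6 2)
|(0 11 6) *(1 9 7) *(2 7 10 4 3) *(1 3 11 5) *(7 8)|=8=|(0 5 1 9 10 4 11 6)(2 8 7 3)|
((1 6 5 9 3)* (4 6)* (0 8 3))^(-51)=(0 6 3 9 4 8 5 1)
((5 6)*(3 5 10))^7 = ((3 5 6 10))^7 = (3 10 6 5)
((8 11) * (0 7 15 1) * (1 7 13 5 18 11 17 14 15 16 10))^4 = (0 11 15 1 18 14 10 5 17 16 13 8 7)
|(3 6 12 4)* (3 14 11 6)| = 5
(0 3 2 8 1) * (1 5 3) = (0 1)(2 8 5 3) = [1, 0, 8, 2, 4, 3, 6, 7, 5]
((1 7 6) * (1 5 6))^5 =(1 7)(5 6)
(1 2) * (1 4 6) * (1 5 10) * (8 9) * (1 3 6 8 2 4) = [0, 4, 1, 6, 8, 10, 5, 7, 9, 2, 3] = (1 4 8 9 2)(3 6 5 10)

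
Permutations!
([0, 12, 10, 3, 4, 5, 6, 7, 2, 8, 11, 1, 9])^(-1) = [0, 11, 8, 3, 4, 5, 6, 7, 9, 12, 2, 10, 1]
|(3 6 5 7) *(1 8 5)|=6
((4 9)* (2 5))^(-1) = (2 5)(4 9)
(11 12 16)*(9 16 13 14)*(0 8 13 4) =(0 8 13 14 9 16 11 12 4) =[8, 1, 2, 3, 0, 5, 6, 7, 13, 16, 10, 12, 4, 14, 9, 15, 11]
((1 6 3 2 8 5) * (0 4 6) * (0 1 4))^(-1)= (2 3 6 4 5 8)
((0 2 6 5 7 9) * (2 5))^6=(0 7)(5 9)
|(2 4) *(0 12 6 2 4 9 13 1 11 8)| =9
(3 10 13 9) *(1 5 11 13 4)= (1 5 11 13 9 3 10 4)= [0, 5, 2, 10, 1, 11, 6, 7, 8, 3, 4, 13, 12, 9]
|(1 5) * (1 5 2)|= 2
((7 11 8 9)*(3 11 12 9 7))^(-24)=(12)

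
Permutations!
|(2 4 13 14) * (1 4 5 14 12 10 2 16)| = 9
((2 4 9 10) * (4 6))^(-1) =(2 10 9 4 6)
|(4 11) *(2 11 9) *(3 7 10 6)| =|(2 11 4 9)(3 7 10 6)| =4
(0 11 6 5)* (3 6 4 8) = [11, 1, 2, 6, 8, 0, 5, 7, 3, 9, 10, 4] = (0 11 4 8 3 6 5)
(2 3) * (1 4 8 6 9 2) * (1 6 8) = (1 4)(2 3 6 9) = [0, 4, 3, 6, 1, 5, 9, 7, 8, 2]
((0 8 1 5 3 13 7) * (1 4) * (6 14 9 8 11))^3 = ((0 11 6 14 9 8 4 1 5 3 13 7))^3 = (0 14 4 3)(1 13 11 9)(5 7 6 8)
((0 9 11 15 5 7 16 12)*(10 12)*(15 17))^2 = ((0 9 11 17 15 5 7 16 10 12))^2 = (0 11 15 7 10)(5 16 12 9 17)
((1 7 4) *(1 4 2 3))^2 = (1 2)(3 7)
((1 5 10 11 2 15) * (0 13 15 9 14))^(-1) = (0 14 9 2 11 10 5 1 15 13)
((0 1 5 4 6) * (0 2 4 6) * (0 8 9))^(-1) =((0 1 5 6 2 4 8 9))^(-1) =(0 9 8 4 2 6 5 1)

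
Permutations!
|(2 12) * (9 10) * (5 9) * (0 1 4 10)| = 6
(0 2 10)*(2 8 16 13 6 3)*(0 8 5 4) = [5, 1, 10, 2, 0, 4, 3, 7, 16, 9, 8, 11, 12, 6, 14, 15, 13] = (0 5 4)(2 10 8 16 13 6 3)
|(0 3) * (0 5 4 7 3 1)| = |(0 1)(3 5 4 7)| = 4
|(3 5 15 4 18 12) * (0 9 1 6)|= |(0 9 1 6)(3 5 15 4 18 12)|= 12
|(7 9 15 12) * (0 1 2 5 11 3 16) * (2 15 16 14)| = |(0 1 15 12 7 9 16)(2 5 11 3 14)| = 35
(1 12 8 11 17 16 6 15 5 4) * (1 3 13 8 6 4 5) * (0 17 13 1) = [17, 12, 2, 1, 3, 5, 15, 7, 11, 9, 10, 13, 6, 8, 14, 0, 4, 16] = (0 17 16 4 3 1 12 6 15)(8 11 13)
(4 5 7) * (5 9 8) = (4 9 8 5 7) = [0, 1, 2, 3, 9, 7, 6, 4, 5, 8]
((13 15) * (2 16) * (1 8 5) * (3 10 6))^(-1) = (1 5 8)(2 16)(3 6 10)(13 15)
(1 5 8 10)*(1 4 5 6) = (1 6)(4 5 8 10) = [0, 6, 2, 3, 5, 8, 1, 7, 10, 9, 4]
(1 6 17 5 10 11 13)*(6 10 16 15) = [0, 10, 2, 3, 4, 16, 17, 7, 8, 9, 11, 13, 12, 1, 14, 6, 15, 5] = (1 10 11 13)(5 16 15 6 17)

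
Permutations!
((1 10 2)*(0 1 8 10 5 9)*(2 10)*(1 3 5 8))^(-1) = (10)(0 9 5 3)(1 2 8)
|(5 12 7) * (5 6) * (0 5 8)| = |(0 5 12 7 6 8)| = 6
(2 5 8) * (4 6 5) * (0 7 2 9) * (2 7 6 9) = (0 6 5 8 2 4 9) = [6, 1, 4, 3, 9, 8, 5, 7, 2, 0]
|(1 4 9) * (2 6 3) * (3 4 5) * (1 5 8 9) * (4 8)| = 6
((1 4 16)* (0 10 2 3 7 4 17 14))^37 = ((0 10 2 3 7 4 16 1 17 14))^37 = (0 1 7 10 17 4 2 14 16 3)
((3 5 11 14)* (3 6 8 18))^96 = ((3 5 11 14 6 8 18))^96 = (3 8 14 5 18 6 11)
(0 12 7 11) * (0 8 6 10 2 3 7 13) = (0 12 13)(2 3 7 11 8 6 10) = [12, 1, 3, 7, 4, 5, 10, 11, 6, 9, 2, 8, 13, 0]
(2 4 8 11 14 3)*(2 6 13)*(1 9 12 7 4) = (1 9 12 7 4 8 11 14 3 6 13 2) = [0, 9, 1, 6, 8, 5, 13, 4, 11, 12, 10, 14, 7, 2, 3]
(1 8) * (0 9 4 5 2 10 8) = [9, 0, 10, 3, 5, 2, 6, 7, 1, 4, 8] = (0 9 4 5 2 10 8 1)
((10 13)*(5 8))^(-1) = ((5 8)(10 13))^(-1) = (5 8)(10 13)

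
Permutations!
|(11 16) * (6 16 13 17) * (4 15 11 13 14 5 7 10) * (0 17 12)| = 42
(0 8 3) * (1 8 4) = (0 4 1 8 3) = [4, 8, 2, 0, 1, 5, 6, 7, 3]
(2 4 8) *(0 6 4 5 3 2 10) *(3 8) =(0 6 4 3 2 5 8 10) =[6, 1, 5, 2, 3, 8, 4, 7, 10, 9, 0]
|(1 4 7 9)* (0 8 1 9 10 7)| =4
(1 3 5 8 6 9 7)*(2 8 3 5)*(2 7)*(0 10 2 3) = [10, 5, 8, 7, 4, 0, 9, 1, 6, 3, 2] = (0 10 2 8 6 9 3 7 1 5)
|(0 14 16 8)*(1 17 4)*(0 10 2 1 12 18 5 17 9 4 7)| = |(0 14 16 8 10 2 1 9 4 12 18 5 17 7)| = 14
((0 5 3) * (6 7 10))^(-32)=(0 5 3)(6 7 10)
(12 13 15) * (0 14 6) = (0 14 6)(12 13 15) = [14, 1, 2, 3, 4, 5, 0, 7, 8, 9, 10, 11, 13, 15, 6, 12]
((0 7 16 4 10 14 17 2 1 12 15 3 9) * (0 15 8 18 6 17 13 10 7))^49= ((1 12 8 18 6 17 2)(3 9 15)(4 7 16)(10 14 13))^49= (18)(3 9 15)(4 7 16)(10 14 13)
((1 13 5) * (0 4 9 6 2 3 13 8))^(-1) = (0 8 1 5 13 3 2 6 9 4)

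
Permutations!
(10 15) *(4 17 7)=(4 17 7)(10 15)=[0, 1, 2, 3, 17, 5, 6, 4, 8, 9, 15, 11, 12, 13, 14, 10, 16, 7]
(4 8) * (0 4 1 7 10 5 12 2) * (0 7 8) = (0 4)(1 8)(2 7 10 5 12) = [4, 8, 7, 3, 0, 12, 6, 10, 1, 9, 5, 11, 2]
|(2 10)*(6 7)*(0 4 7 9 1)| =|(0 4 7 6 9 1)(2 10)| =6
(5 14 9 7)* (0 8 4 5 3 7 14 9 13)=[8, 1, 2, 7, 5, 9, 6, 3, 4, 14, 10, 11, 12, 0, 13]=(0 8 4 5 9 14 13)(3 7)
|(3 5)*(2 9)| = |(2 9)(3 5)| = 2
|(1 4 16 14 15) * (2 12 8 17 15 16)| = 14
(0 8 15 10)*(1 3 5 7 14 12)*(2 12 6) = (0 8 15 10)(1 3 5 7 14 6 2 12) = [8, 3, 12, 5, 4, 7, 2, 14, 15, 9, 0, 11, 1, 13, 6, 10]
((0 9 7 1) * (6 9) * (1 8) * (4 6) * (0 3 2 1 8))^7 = (0 6 7 4 9)(1 3 2)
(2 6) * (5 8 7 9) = [0, 1, 6, 3, 4, 8, 2, 9, 7, 5] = (2 6)(5 8 7 9)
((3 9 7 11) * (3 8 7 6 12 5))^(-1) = (3 5 12 6 9)(7 8 11)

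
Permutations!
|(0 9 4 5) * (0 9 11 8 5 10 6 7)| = 9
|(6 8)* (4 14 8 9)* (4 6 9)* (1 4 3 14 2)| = |(1 4 2)(3 14 8 9 6)| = 15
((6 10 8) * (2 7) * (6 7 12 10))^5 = ((2 12 10 8 7))^5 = (12)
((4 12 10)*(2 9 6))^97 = ((2 9 6)(4 12 10))^97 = (2 9 6)(4 12 10)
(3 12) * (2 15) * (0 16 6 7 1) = (0 16 6 7 1)(2 15)(3 12) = [16, 0, 15, 12, 4, 5, 7, 1, 8, 9, 10, 11, 3, 13, 14, 2, 6]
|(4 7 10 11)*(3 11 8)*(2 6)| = |(2 6)(3 11 4 7 10 8)| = 6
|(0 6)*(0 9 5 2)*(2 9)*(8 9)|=3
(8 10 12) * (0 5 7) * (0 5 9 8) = [9, 1, 2, 3, 4, 7, 6, 5, 10, 8, 12, 11, 0] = (0 9 8 10 12)(5 7)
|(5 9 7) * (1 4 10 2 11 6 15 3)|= |(1 4 10 2 11 6 15 3)(5 9 7)|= 24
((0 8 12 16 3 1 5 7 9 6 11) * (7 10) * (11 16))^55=(0 11 12 8)(1 3 16 6 9 7 10 5)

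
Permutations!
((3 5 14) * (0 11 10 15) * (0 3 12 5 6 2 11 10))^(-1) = ((0 10 15 3 6 2 11)(5 14 12))^(-1) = (0 11 2 6 3 15 10)(5 12 14)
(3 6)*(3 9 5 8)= (3 6 9 5 8)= [0, 1, 2, 6, 4, 8, 9, 7, 3, 5]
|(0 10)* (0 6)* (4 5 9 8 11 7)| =6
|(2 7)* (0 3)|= 2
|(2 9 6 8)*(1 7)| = 4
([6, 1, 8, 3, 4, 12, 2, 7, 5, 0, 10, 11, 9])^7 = [0, 1, 2, 3, 4, 5, 6, 7, 8, 9, 10, 11, 12]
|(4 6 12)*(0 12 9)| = |(0 12 4 6 9)| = 5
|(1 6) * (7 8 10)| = 6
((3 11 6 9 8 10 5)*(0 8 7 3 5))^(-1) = (0 10 8)(3 7 9 6 11)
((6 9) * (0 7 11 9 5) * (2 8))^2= ((0 7 11 9 6 5)(2 8))^2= (0 11 6)(5 7 9)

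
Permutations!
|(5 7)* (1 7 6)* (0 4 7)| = 6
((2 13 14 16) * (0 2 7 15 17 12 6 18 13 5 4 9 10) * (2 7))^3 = (0 17 18 16 4)(2 9 7 12 13)(5 10 15 6 14)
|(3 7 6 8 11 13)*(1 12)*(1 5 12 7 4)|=|(1 7 6 8 11 13 3 4)(5 12)|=8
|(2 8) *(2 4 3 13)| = 5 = |(2 8 4 3 13)|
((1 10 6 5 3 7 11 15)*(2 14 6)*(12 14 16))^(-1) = (1 15 11 7 3 5 6 14 12 16 2 10)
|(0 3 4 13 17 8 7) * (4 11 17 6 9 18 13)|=|(0 3 11 17 8 7)(6 9 18 13)|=12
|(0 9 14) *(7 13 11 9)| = 6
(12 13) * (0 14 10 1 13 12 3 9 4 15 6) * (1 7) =(0 14 10 7 1 13 3 9 4 15 6) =[14, 13, 2, 9, 15, 5, 0, 1, 8, 4, 7, 11, 12, 3, 10, 6]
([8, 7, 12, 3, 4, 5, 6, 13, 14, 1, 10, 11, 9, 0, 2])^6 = (0 1 2)(7 12 8)(9 14 13)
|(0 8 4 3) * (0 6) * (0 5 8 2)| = 10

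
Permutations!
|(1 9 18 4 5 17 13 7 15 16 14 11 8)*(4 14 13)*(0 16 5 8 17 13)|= |(0 16)(1 9 18 14 11 17 4 8)(5 13 7 15)|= 8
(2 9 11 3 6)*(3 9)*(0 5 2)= (0 5 2 3 6)(9 11)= [5, 1, 3, 6, 4, 2, 0, 7, 8, 11, 10, 9]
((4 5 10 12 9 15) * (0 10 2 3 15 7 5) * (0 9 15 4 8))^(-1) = (0 8 15 12 10)(2 5 7 9 4 3)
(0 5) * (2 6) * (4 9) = [5, 1, 6, 3, 9, 0, 2, 7, 8, 4] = (0 5)(2 6)(4 9)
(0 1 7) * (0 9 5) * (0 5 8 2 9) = [1, 7, 9, 3, 4, 5, 6, 0, 2, 8] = (0 1 7)(2 9 8)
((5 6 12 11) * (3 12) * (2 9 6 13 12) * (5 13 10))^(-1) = ((2 9 6 3)(5 10)(11 13 12))^(-1) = (2 3 6 9)(5 10)(11 12 13)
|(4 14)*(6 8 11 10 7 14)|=7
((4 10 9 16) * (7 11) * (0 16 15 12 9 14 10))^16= (0 16 4)(9 15 12)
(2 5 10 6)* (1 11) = [0, 11, 5, 3, 4, 10, 2, 7, 8, 9, 6, 1] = (1 11)(2 5 10 6)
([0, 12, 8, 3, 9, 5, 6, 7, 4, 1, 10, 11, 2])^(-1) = (1 9 4 8 2 12)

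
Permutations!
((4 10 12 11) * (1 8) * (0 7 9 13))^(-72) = ((0 7 9 13)(1 8)(4 10 12 11))^(-72) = (13)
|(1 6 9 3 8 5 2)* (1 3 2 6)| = 6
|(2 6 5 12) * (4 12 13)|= 6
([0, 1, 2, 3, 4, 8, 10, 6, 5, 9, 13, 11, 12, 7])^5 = [0, 1, 2, 3, 4, 8, 10, 6, 5, 9, 13, 11, 12, 7]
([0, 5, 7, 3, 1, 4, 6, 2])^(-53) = [0, 5, 7, 3, 1, 4, 6, 2]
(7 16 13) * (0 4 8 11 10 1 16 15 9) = (0 4 8 11 10 1 16 13 7 15 9) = [4, 16, 2, 3, 8, 5, 6, 15, 11, 0, 1, 10, 12, 7, 14, 9, 13]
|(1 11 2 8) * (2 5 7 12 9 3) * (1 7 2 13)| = 10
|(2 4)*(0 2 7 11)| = 5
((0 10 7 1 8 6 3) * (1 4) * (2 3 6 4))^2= (0 7 3 10 2)(1 4 8)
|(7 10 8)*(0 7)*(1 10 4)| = 6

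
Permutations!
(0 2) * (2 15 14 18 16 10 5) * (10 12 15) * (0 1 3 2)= [10, 3, 1, 2, 4, 0, 6, 7, 8, 9, 5, 11, 15, 13, 18, 14, 12, 17, 16]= (0 10 5)(1 3 2)(12 15 14 18 16)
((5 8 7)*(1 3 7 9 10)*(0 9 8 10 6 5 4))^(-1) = (0 4 7 3 1 10 5 6 9)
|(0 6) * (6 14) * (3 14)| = 4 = |(0 3 14 6)|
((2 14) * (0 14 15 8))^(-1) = (0 8 15 2 14)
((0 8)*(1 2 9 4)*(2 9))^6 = (9)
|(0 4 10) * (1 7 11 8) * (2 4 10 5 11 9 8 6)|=|(0 10)(1 7 9 8)(2 4 5 11 6)|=20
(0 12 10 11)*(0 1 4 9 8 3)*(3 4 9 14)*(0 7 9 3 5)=(0 12 10 11 1 3 7 9 8 4 14 5)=[12, 3, 2, 7, 14, 0, 6, 9, 4, 8, 11, 1, 10, 13, 5]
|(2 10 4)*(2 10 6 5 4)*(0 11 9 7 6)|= |(0 11 9 7 6 5 4 10 2)|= 9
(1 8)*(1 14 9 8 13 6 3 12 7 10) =[0, 13, 2, 12, 4, 5, 3, 10, 14, 8, 1, 11, 7, 6, 9] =(1 13 6 3 12 7 10)(8 14 9)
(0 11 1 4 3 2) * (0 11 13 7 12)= [13, 4, 11, 2, 3, 5, 6, 12, 8, 9, 10, 1, 0, 7]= (0 13 7 12)(1 4 3 2 11)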